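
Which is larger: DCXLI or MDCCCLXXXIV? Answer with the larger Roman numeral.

DCXLI = 641
MDCCCLXXXIV = 1884
1884 is larger

MDCCCLXXXIV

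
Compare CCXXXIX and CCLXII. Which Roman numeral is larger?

CCXXXIX = 239
CCLXII = 262
262 is larger

CCLXII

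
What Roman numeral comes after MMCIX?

MMCIX = 2109, so the next integer is 2109 + 1 = 2110

MMCX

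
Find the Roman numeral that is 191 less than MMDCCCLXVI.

MMDCCCLXVI = 2866
2866 - 191 = 2675

MMDCLXXV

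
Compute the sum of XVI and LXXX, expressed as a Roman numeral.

XVI = 16
LXXX = 80
16 + 80 = 96

XCVI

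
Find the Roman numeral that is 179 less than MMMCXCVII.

MMMCXCVII = 3197
3197 - 179 = 3018

MMMXVIII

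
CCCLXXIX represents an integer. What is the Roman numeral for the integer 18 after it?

CCCLXXIX = 379
379 + 18 = 397

CCCXCVII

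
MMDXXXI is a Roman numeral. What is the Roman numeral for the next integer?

MMDXXXI = 2531; next is 2532

MMDXXXII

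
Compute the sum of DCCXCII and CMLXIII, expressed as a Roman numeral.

DCCXCII = 792
CMLXIII = 963
792 + 963 = 1755

MDCCLV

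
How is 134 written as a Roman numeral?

Convert 134 to Roman numerals:
  134 contains 1×100 (C)
  34 contains 3×10 (XXX)
  4 contains 1×4 (IV)

CXXXIV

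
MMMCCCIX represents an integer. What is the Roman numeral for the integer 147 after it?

MMMCCCIX = 3309
3309 + 147 = 3456

MMMCDLVI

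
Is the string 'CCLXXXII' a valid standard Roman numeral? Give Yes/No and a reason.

'CCLXXXII': Check the rules: uses only the symbols I, V, X, L, C, D, M; no symbol is repeated more than three times in a row; V, L and D each appear at most once; no smaller symbol precedes a larger one (values never increase from left to right). Value: C (100) + C (100) + L (50) + X (10) + X (10) + X (10) + I (1) + I (1) = 282. So it is a valid standard Roman numeral.

Yes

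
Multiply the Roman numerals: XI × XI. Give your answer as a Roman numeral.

XI = 11
XI = 11
11 × 11 = 121

CXXI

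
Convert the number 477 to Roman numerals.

Convert 477 to Roman numerals:
  477 contains 1×400 (CD)
  77 contains 1×50 (L)
  27 contains 2×10 (XX)
  7 contains 1×5 (V)
  2 contains 2×1 (II)

CDLXXVII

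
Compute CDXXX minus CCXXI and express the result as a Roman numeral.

CDXXX = 430
CCXXI = 221
430 - 221 = 209

CCIX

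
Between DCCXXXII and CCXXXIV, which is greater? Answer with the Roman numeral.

DCCXXXII = 732
CCXXXIV = 234
732 is larger

DCCXXXII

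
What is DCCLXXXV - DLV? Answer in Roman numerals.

DCCLXXXV = 785
DLV = 555
785 - 555 = 230

CCXXX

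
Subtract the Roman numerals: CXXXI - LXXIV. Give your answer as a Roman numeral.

CXXXI = 131
LXXIV = 74
131 - 74 = 57

LVII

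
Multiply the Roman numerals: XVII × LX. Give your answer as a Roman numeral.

XVII = 17
LX = 60
17 × 60 = 1020

MXX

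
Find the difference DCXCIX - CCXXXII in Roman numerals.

DCXCIX = 699
CCXXXII = 232
699 - 232 = 467

CDLXVII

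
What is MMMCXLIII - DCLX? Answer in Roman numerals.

MMMCXLIII = 3143
DCLX = 660
3143 - 660 = 2483

MMCDLXXXIII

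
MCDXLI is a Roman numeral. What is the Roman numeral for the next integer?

MCDXLI = 1441, so the next integer is 1441 + 1 = 1442

MCDXLII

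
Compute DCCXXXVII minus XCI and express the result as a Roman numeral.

DCCXXXVII = 737
XCI = 91
737 - 91 = 646

DCXLVI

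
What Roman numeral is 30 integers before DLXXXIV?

DLXXXIV = 584
584 - 30 = 554

DLIV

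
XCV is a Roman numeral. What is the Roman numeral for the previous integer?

XCV = 95, so the previous integer is 95 - 1 = 94

XCIV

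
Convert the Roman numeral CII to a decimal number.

CII: C=100, I=1, I=1
100 + 1 + 1 = 102

102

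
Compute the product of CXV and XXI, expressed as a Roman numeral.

CXV = 115
XXI = 21
115 × 21 = 2415

MMCDXV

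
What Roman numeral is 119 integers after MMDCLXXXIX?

MMDCLXXXIX = 2689
2689 + 119 = 2808

MMDCCCVIII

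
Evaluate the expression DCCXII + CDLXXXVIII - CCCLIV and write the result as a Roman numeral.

DCCXII = 712, CDLXXXVIII = 488, CCCLIV = 354
712 + 488 = 1200
1200 - 354 = 846

DCCCXLVI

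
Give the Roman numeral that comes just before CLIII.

CLIII = 153, so the previous integer is 153 - 1 = 152

CLII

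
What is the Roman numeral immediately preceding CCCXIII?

CCCXIII = 313, so the previous integer is 313 - 1 = 312

CCCXII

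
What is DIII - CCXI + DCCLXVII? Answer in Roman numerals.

DIII = 503, CCXI = 211, DCCLXVII = 767
503 - 211 = 292
292 + 767 = 1059

MLIX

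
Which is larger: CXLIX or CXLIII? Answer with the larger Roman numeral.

CXLIX = 149
CXLIII = 143
149 is larger

CXLIX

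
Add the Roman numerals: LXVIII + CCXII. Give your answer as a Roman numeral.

LXVIII = 68
CCXII = 212
68 + 212 = 280

CCLXXX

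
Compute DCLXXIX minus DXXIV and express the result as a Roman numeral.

DCLXXIX = 679
DXXIV = 524
679 - 524 = 155

CLV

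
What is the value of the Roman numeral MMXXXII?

MMXXXII: M=1000, M=1000, X=10, X=10, X=10, I=1, I=1
1000 + 1000 + 10 + 10 + 10 + 1 + 1 = 2032

2032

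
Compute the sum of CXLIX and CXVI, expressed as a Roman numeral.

CXLIX = 149
CXVI = 116
149 + 116 = 265

CCLXV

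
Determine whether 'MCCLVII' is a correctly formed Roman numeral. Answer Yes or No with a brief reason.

'MCCLVII': Check the rules: uses only the symbols I, V, X, L, C, D, M; no symbol is repeated more than three times in a row; V, L and D each appear at most once; no smaller symbol precedes a larger one (values never increase from left to right). Value: M (1000) + C (100) + C (100) + L (50) + V (5) + I (1) + I (1) = 1257. So it is a valid standard Roman numeral.

Yes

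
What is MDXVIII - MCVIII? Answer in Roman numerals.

MDXVIII = 1518
MCVIII = 1108
1518 - 1108 = 410

CDX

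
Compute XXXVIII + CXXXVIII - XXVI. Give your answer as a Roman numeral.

XXXVIII = 38, CXXXVIII = 138, XXVI = 26
38 + 138 = 176
176 - 26 = 150

CL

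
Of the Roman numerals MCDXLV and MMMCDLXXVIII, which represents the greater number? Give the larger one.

MCDXLV = 1445
MMMCDLXXVIII = 3478
3478 is larger

MMMCDLXXVIII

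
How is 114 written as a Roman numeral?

Convert 114 to Roman numerals:
  114 contains 1×100 (C)
  14 contains 1×10 (X)
  4 contains 1×4 (IV)

CXIV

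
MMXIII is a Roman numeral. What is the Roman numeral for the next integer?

MMXIII = 2013; next is 2014

MMXIV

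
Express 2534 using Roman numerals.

Convert 2534 to Roman numerals:
  2534 contains 2×1000 (MM)
  534 contains 1×500 (D)
  34 contains 3×10 (XXX)
  4 contains 1×4 (IV)

MMDXXXIV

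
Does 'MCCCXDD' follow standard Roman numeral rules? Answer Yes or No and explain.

'MCCCXDD': D should not appear more than once

No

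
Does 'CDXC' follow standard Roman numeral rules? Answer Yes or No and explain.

'CDXC': Check the rules: uses only the symbols I, V, X, L, C, D, M; no symbol is repeated more than three times in a row; V, L and D each appear at most once; the only places a smaller symbol precedes a larger one are the allowed subtractive pairs CD, XC, the symbol right after such a pair (if any) is smaller than the pair's first symbol, and otherwise the values never increase from left to right. Value: CD (400) + XC (90) = 490. So it is a valid standard Roman numeral.

Yes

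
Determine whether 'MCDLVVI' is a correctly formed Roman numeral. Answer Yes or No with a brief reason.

'MCDLVVI': V should not appear more than once

No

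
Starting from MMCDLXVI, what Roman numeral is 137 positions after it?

MMCDLXVI = 2466
2466 + 137 = 2603

MMDCIII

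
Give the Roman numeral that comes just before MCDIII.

MCDIII = 1403, so the previous integer is 1403 - 1 = 1402

MCDII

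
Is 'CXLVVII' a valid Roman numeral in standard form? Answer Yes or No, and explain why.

'CXLVVII': V should not appear more than once

No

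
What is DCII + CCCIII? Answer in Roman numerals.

DCII = 602
CCCIII = 303
602 + 303 = 905

CMV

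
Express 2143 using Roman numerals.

Convert 2143 to Roman numerals:
  2143 contains 2×1000 (MM)
  143 contains 1×100 (C)
  43 contains 1×40 (XL)
  3 contains 3×1 (III)

MMCXLIII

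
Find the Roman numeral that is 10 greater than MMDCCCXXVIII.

MMDCCCXXVIII = 2828
2828 + 10 = 2838

MMDCCCXXXVIII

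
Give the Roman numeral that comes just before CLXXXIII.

CLXXXIII = 183; previous is 182

CLXXXII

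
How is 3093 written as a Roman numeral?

Convert 3093 to Roman numerals:
  3093 contains 3×1000 (MMM)
  93 contains 1×90 (XC)
  3 contains 3×1 (III)

MMMXCIII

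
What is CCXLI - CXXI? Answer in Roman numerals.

CCXLI = 241
CXXI = 121
241 - 121 = 120

CXX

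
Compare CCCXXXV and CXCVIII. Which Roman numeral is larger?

CCCXXXV = 335
CXCVIII = 198
335 is larger

CCCXXXV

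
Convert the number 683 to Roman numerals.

Convert 683 to Roman numerals:
  683 contains 1×500 (D)
  183 contains 1×100 (C)
  83 contains 1×50 (L)
  33 contains 3×10 (XXX)
  3 contains 3×1 (III)

DCLXXXIII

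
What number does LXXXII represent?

LXXXII: L=50, X=10, X=10, X=10, I=1, I=1
50 + 10 + 10 + 10 + 1 + 1 = 82

82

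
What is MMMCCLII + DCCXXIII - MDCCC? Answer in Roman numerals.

MMMCCLII = 3252, DCCXXIII = 723, MDCCC = 1800
3252 + 723 = 3975
3975 - 1800 = 2175

MMCLXXV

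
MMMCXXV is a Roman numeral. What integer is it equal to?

MMMCXXV: M=1000, M=1000, M=1000, C=100, X=10, X=10, V=5
1000 + 1000 + 1000 + 100 + 10 + 10 + 5 = 3125

3125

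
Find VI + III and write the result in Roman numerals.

VI = 6
III = 3
6 + 3 = 9

IX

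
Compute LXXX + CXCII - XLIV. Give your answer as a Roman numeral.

LXXX = 80, CXCII = 192, XLIV = 44
80 + 192 = 272
272 - 44 = 228

CCXXVIII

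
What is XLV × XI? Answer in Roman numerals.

XLV = 45
XI = 11
45 × 11 = 495

CDXCV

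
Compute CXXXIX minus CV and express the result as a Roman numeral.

CXXXIX = 139
CV = 105
139 - 105 = 34

XXXIV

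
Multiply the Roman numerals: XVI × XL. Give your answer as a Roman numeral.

XVI = 16
XL = 40
16 × 40 = 640

DCXL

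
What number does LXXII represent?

LXXII: L=50, X=10, X=10, I=1, I=1
50 + 10 + 10 + 1 + 1 = 72

72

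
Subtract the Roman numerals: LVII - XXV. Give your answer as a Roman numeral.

LVII = 57
XXV = 25
57 - 25 = 32

XXXII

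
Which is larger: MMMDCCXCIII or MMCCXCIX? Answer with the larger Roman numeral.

MMMDCCXCIII = 3793
MMCCXCIX = 2299
3793 is larger

MMMDCCXCIII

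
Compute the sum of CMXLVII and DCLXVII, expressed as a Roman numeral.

CMXLVII = 947
DCLXVII = 667
947 + 667 = 1614

MDCXIV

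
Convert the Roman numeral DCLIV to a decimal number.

DCLIV: D=500, C=100, L=50, IV=4
500 + 100 + 50 + 4 = 654

654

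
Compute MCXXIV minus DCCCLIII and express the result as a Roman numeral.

MCXXIV = 1124
DCCCLIII = 853
1124 - 853 = 271

CCLXXI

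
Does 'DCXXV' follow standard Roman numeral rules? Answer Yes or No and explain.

'DCXXV': Check the rules: uses only the symbols I, V, X, L, C, D, M; no symbol is repeated more than three times in a row; V, L and D each appear at most once; no smaller symbol precedes a larger one (values never increase from left to right). Value: D (500) + C (100) + X (10) + X (10) + V (5) = 625. So it is a valid standard Roman numeral.

Yes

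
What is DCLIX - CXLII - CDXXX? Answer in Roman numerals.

DCLIX = 659, CXLII = 142, CDXXX = 430
659 - 142 = 517
517 - 430 = 87

LXXXVII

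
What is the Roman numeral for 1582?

Convert 1582 to Roman numerals:
  1582 contains 1×1000 (M)
  582 contains 1×500 (D)
  82 contains 1×50 (L)
  32 contains 3×10 (XXX)
  2 contains 2×1 (II)

MDLXXXII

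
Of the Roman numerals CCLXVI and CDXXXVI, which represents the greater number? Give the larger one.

CCLXVI = 266
CDXXXVI = 436
436 is larger

CDXXXVI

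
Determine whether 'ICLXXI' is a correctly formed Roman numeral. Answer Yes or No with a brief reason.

'ICLXXI': Invalid subtractive combination: IC

No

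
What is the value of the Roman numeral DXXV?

DXXV: D=500, X=10, X=10, V=5
500 + 10 + 10 + 5 = 525

525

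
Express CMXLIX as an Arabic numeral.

CMXLIX: CM=900, XL=40, IX=9
900 + 40 + 9 = 949

949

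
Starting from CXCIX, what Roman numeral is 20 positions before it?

CXCIX = 199
199 - 20 = 179

CLXXIX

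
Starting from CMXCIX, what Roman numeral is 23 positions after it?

CMXCIX = 999
999 + 23 = 1022

MXXII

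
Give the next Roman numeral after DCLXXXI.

DCLXXXI = 681; next is 682

DCLXXXII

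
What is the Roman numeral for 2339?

Convert 2339 to Roman numerals:
  2339 contains 2×1000 (MM)
  339 contains 3×100 (CCC)
  39 contains 3×10 (XXX)
  9 contains 1×9 (IX)

MMCCCXXXIX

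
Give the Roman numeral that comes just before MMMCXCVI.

MMMCXCVI = 3196; previous is 3195

MMMCXCV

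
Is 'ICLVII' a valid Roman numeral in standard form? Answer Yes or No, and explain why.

'ICLVII': Invalid subtractive combination: IC

No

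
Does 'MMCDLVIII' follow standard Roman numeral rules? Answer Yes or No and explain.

'MMCDLVIII': Check the rules: uses only the symbols I, V, X, L, C, D, M; no symbol is repeated more than three times in a row; V, L and D each appear at most once; the only place a smaller symbol precedes a larger one is the allowed subtractive pair CD, the symbol right after such a pair (if any) is smaller than the pair's first symbol, and otherwise the values never increase from left to right. Value: M (1000) + M (1000) + CD (400) + L (50) + V (5) + I (1) + I (1) + I (1) = 2458. So it is a valid standard Roman numeral.

Yes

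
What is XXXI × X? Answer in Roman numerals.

XXXI = 31
X = 10
31 × 10 = 310

CCCX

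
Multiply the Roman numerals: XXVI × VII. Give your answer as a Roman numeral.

XXVI = 26
VII = 7
26 × 7 = 182

CLXXXII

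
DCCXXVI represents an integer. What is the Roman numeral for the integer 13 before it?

DCCXXVI = 726
726 - 13 = 713

DCCXIII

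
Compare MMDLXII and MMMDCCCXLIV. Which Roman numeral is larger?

MMDLXII = 2562
MMMDCCCXLIV = 3844
3844 is larger

MMMDCCCXLIV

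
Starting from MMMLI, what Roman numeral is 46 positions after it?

MMMLI = 3051
3051 + 46 = 3097

MMMXCVII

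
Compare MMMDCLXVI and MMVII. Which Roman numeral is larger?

MMMDCLXVI = 3666
MMVII = 2007
3666 is larger

MMMDCLXVI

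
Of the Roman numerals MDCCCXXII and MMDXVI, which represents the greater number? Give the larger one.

MDCCCXXII = 1822
MMDXVI = 2516
2516 is larger

MMDXVI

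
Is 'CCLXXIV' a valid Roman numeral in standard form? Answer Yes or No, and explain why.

'CCLXXIV': Check the rules: uses only the symbols I, V, X, L, C, D, M; no symbol is repeated more than three times in a row; V, L and D each appear at most once; the only place a smaller symbol precedes a larger one is the allowed subtractive pair IV, the symbol right after such a pair (if any) is smaller than the pair's first symbol, and otherwise the values never increase from left to right. Value: C (100) + C (100) + L (50) + X (10) + X (10) + IV (4) = 274. So it is a valid standard Roman numeral.

Yes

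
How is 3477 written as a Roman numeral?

Convert 3477 to Roman numerals:
  3477 contains 3×1000 (MMM)
  477 contains 1×400 (CD)
  77 contains 1×50 (L)
  27 contains 2×10 (XX)
  7 contains 1×5 (V)
  2 contains 2×1 (II)

MMMCDLXXVII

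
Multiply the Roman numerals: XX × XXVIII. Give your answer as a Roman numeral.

XX = 20
XXVIII = 28
20 × 28 = 560

DLX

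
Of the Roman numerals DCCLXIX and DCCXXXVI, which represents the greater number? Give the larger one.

DCCLXIX = 769
DCCXXXVI = 736
769 is larger

DCCLXIX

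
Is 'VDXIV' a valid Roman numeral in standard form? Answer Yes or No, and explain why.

'VDXIV': V should not appear more than once

No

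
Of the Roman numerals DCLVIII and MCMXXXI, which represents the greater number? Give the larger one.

DCLVIII = 658
MCMXXXI = 1931
1931 is larger

MCMXXXI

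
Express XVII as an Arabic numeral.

XVII: X=10, V=5, I=1, I=1
10 + 5 + 1 + 1 = 17

17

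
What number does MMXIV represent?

MMXIV: M=1000, M=1000, X=10, IV=4
1000 + 1000 + 10 + 4 = 2014

2014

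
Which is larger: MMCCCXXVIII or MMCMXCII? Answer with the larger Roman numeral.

MMCCCXXVIII = 2328
MMCMXCII = 2992
2992 is larger

MMCMXCII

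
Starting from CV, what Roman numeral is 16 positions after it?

CV = 105
105 + 16 = 121

CXXI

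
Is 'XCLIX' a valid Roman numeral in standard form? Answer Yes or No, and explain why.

'XCLIX': X (position 1) comes before the larger symbol L (position 3) without being directly in front of it as a subtractive pair; apart from IV, IX, XL, XC, CD and CM, symbols must go from largest to smallest

No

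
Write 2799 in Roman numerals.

Convert 2799 to Roman numerals:
  2799 contains 2×1000 (MM)
  799 contains 1×500 (D)
  299 contains 2×100 (CC)
  99 contains 1×90 (XC)
  9 contains 1×9 (IX)

MMDCCXCIX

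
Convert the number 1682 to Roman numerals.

Convert 1682 to Roman numerals:
  1682 contains 1×1000 (M)
  682 contains 1×500 (D)
  182 contains 1×100 (C)
  82 contains 1×50 (L)
  32 contains 3×10 (XXX)
  2 contains 2×1 (II)

MDCLXXXII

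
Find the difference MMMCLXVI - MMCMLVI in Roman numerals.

MMMCLXVI = 3166
MMCMLVI = 2956
3166 - 2956 = 210

CCX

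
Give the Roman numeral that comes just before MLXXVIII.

MLXXVIII = 1078; previous is 1077

MLXXVII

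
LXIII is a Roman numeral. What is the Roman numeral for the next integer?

LXIII = 63, so the next integer is 63 + 1 = 64

LXIV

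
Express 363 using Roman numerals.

Convert 363 to Roman numerals:
  363 contains 3×100 (CCC)
  63 contains 1×50 (L)
  13 contains 1×10 (X)
  3 contains 3×1 (III)

CCCLXIII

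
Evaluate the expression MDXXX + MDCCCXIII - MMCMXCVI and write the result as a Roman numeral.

MDXXX = 1530, MDCCCXIII = 1813, MMCMXCVI = 2996
1530 + 1813 = 3343
3343 - 2996 = 347

CCCXLVII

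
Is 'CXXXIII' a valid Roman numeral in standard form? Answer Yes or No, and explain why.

'CXXXIII': Check the rules: uses only the symbols I, V, X, L, C, D, M; no symbol is repeated more than three times in a row; V, L and D each appear at most once; no smaller symbol precedes a larger one (values never increase from left to right). Value: C (100) + X (10) + X (10) + X (10) + I (1) + I (1) + I (1) = 133. So it is a valid standard Roman numeral.

Yes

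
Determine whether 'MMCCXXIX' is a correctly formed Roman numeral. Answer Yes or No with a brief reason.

'MMCCXXIX': Check the rules: uses only the symbols I, V, X, L, C, D, M; no symbol is repeated more than three times in a row; V, L and D each appear at most once; the only place a smaller symbol precedes a larger one is the allowed subtractive pair IX, the symbol right after such a pair (if any) is smaller than the pair's first symbol, and otherwise the values never increase from left to right. Value: M (1000) + M (1000) + C (100) + C (100) + X (10) + X (10) + IX (9) = 2229. So it is a valid standard Roman numeral.

Yes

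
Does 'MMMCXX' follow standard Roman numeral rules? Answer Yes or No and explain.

'MMMCXX': Check the rules: uses only the symbols I, V, X, L, C, D, M; no symbol is repeated more than three times in a row; V, L and D each appear at most once; no smaller symbol precedes a larger one (values never increase from left to right). Value: M (1000) + M (1000) + M (1000) + C (100) + X (10) + X (10) = 3120. So it is a valid standard Roman numeral.

Yes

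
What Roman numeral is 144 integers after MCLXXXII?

MCLXXXII = 1182
1182 + 144 = 1326

MCCCXXVI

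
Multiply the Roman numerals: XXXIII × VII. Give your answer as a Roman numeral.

XXXIII = 33
VII = 7
33 × 7 = 231

CCXXXI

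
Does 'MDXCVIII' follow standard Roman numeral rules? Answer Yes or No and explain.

'MDXCVIII': Check the rules: uses only the symbols I, V, X, L, C, D, M; no symbol is repeated more than three times in a row; V, L and D each appear at most once; the only place a smaller symbol precedes a larger one is the allowed subtractive pair XC, the symbol right after such a pair (if any) is smaller than the pair's first symbol, and otherwise the values never increase from left to right. Value: M (1000) + D (500) + XC (90) + V (5) + I (1) + I (1) + I (1) = 1598. So it is a valid standard Roman numeral.

Yes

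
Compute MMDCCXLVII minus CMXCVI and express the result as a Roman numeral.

MMDCCXLVII = 2747
CMXCVI = 996
2747 - 996 = 1751

MDCCLI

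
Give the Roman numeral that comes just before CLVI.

CLVI = 156, so the previous integer is 156 - 1 = 155

CLV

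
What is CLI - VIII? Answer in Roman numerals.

CLI = 151
VIII = 8
151 - 8 = 143

CXLIII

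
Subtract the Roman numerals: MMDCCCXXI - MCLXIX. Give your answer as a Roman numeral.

MMDCCCXXI = 2821
MCLXIX = 1169
2821 - 1169 = 1652

MDCLII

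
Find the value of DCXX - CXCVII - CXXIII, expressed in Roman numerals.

DCXX = 620, CXCVII = 197, CXXIII = 123
620 - 197 = 423
423 - 123 = 300

CCC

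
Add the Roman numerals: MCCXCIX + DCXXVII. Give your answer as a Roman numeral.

MCCXCIX = 1299
DCXXVII = 627
1299 + 627 = 1926

MCMXXVI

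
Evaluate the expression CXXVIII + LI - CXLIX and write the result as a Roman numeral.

CXXVIII = 128, LI = 51, CXLIX = 149
128 + 51 = 179
179 - 149 = 30

XXX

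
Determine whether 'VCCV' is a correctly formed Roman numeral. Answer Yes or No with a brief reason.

'VCCV': V should not appear more than once

No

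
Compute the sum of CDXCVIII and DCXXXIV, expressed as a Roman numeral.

CDXCVIII = 498
DCXXXIV = 634
498 + 634 = 1132

MCXXXII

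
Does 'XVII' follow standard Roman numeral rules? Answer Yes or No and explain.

'XVII': Check the rules: uses only the symbols I, V, X, L, C, D, M; no symbol is repeated more than three times in a row; V, L and D each appear at most once; no smaller symbol precedes a larger one (values never increase from left to right). Value: X (10) + V (5) + I (1) + I (1) = 17. So it is a valid standard Roman numeral.

Yes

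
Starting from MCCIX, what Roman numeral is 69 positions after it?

MCCIX = 1209
1209 + 69 = 1278

MCCLXXVIII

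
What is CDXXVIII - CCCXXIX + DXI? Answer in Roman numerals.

CDXXVIII = 428, CCCXXIX = 329, DXI = 511
428 - 329 = 99
99 + 511 = 610

DCX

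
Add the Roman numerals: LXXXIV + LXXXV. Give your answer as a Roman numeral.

LXXXIV = 84
LXXXV = 85
84 + 85 = 169

CLXIX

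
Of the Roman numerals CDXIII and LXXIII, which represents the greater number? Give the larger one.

CDXIII = 413
LXXIII = 73
413 is larger

CDXIII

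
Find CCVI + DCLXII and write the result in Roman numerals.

CCVI = 206
DCLXII = 662
206 + 662 = 868

DCCCLXVIII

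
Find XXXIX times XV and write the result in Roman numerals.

XXXIX = 39
XV = 15
39 × 15 = 585

DLXXXV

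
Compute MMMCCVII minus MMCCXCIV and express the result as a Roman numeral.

MMMCCVII = 3207
MMCCXCIV = 2294
3207 - 2294 = 913

CMXIII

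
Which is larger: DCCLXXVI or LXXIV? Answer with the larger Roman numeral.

DCCLXXVI = 776
LXXIV = 74
776 is larger

DCCLXXVI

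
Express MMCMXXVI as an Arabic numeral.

MMCMXXVI: M=1000, M=1000, CM=900, X=10, X=10, V=5, I=1
1000 + 1000 + 900 + 10 + 10 + 5 + 1 = 2926

2926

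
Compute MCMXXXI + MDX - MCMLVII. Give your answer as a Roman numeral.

MCMXXXI = 1931, MDX = 1510, MCMLVII = 1957
1931 + 1510 = 3441
3441 - 1957 = 1484

MCDLXXXIV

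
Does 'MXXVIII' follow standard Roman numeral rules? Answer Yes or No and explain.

'MXXVIII': Check the rules: uses only the symbols I, V, X, L, C, D, M; no symbol is repeated more than three times in a row; V, L and D each appear at most once; no smaller symbol precedes a larger one (values never increase from left to right). Value: M (1000) + X (10) + X (10) + V (5) + I (1) + I (1) + I (1) = 1028. So it is a valid standard Roman numeral.

Yes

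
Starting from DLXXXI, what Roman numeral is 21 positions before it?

DLXXXI = 581
581 - 21 = 560

DLX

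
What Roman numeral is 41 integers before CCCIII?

CCCIII = 303
303 - 41 = 262

CCLXII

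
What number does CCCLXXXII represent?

CCCLXXXII: C=100, C=100, C=100, L=50, X=10, X=10, X=10, I=1, I=1
100 + 100 + 100 + 50 + 10 + 10 + 10 + 1 + 1 = 382

382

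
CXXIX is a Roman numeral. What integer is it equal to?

CXXIX: C=100, X=10, X=10, IX=9
100 + 10 + 10 + 9 = 129

129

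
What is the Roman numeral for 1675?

Convert 1675 to Roman numerals:
  1675 contains 1×1000 (M)
  675 contains 1×500 (D)
  175 contains 1×100 (C)
  75 contains 1×50 (L)
  25 contains 2×10 (XX)
  5 contains 1×5 (V)

MDCLXXV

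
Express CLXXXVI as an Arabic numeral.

CLXXXVI: C=100, L=50, X=10, X=10, X=10, V=5, I=1
100 + 50 + 10 + 10 + 10 + 5 + 1 = 186

186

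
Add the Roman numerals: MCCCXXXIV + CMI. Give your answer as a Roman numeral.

MCCCXXXIV = 1334
CMI = 901
1334 + 901 = 2235

MMCCXXXV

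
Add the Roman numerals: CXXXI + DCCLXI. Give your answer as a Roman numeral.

CXXXI = 131
DCCLXI = 761
131 + 761 = 892

DCCCXCII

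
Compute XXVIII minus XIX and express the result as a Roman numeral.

XXVIII = 28
XIX = 19
28 - 19 = 9

IX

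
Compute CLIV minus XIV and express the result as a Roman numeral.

CLIV = 154
XIV = 14
154 - 14 = 140

CXL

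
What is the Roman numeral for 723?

Convert 723 to Roman numerals:
  723 contains 1×500 (D)
  223 contains 2×100 (CC)
  23 contains 2×10 (XX)
  3 contains 3×1 (III)

DCCXXIII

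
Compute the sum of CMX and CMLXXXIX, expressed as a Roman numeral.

CMX = 910
CMLXXXIX = 989
910 + 989 = 1899

MDCCCXCIX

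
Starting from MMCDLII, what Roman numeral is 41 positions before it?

MMCDLII = 2452
2452 - 41 = 2411

MMCDXI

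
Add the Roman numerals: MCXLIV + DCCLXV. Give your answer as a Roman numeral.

MCXLIV = 1144
DCCLXV = 765
1144 + 765 = 1909

MCMIX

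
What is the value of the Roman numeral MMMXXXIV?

MMMXXXIV: M=1000, M=1000, M=1000, X=10, X=10, X=10, IV=4
1000 + 1000 + 1000 + 10 + 10 + 10 + 4 = 3034

3034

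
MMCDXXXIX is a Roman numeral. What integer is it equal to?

MMCDXXXIX: M=1000, M=1000, CD=400, X=10, X=10, X=10, IX=9
1000 + 1000 + 400 + 10 + 10 + 10 + 9 = 2439

2439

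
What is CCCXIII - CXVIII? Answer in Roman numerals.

CCCXIII = 313
CXVIII = 118
313 - 118 = 195

CXCV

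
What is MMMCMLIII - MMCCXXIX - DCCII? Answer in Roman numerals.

MMMCMLIII = 3953, MMCCXXIX = 2229, DCCII = 702
3953 - 2229 = 1724
1724 - 702 = 1022

MXXII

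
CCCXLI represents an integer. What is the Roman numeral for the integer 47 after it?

CCCXLI = 341
341 + 47 = 388

CCCLXXXVIII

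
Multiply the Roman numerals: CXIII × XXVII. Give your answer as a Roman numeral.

CXIII = 113
XXVII = 27
113 × 27 = 3051

MMMLI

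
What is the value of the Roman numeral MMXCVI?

MMXCVI: M=1000, M=1000, XC=90, V=5, I=1
1000 + 1000 + 90 + 5 + 1 = 2096

2096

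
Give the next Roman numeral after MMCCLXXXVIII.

MMCCLXXXVIII = 2288; next is 2289

MMCCLXXXIX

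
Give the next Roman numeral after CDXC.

CDXC = 490, so the next integer is 490 + 1 = 491

CDXCI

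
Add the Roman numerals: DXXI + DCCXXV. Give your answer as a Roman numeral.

DXXI = 521
DCCXXV = 725
521 + 725 = 1246

MCCXLVI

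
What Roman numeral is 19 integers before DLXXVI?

DLXXVI = 576
576 - 19 = 557

DLVII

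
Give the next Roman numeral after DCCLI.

DCCLI = 751; next is 752

DCCLII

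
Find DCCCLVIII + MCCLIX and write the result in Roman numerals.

DCCCLVIII = 858
MCCLIX = 1259
858 + 1259 = 2117

MMCXVII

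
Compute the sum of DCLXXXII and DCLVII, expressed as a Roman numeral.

DCLXXXII = 682
DCLVII = 657
682 + 657 = 1339

MCCCXXXIX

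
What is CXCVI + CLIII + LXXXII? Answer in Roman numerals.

CXCVI = 196, CLIII = 153, LXXXII = 82
196 + 153 = 349
349 + 82 = 431

CDXXXI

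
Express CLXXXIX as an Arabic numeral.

CLXXXIX: C=100, L=50, X=10, X=10, X=10, IX=9
100 + 50 + 10 + 10 + 10 + 9 = 189

189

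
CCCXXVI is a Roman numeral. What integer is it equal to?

CCCXXVI: C=100, C=100, C=100, X=10, X=10, V=5, I=1
100 + 100 + 100 + 10 + 10 + 5 + 1 = 326

326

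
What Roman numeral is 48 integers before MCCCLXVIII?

MCCCLXVIII = 1368
1368 - 48 = 1320

MCCCXX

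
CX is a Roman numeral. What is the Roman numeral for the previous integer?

CX = 110, so the previous integer is 110 - 1 = 109

CIX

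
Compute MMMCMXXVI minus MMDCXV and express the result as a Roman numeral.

MMMCMXXVI = 3926
MMDCXV = 2615
3926 - 2615 = 1311

MCCCXI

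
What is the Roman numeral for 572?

Convert 572 to Roman numerals:
  572 contains 1×500 (D)
  72 contains 1×50 (L)
  22 contains 2×10 (XX)
  2 contains 2×1 (II)

DLXXII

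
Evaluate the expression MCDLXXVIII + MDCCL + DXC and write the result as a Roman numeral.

MCDLXXVIII = 1478, MDCCL = 1750, DXC = 590
1478 + 1750 = 3228
3228 + 590 = 3818

MMMDCCCXVIII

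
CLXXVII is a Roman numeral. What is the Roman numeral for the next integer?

CLXXVII = 177; next is 178

CLXXVIII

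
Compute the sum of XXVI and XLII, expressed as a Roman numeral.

XXVI = 26
XLII = 42
26 + 42 = 68

LXVIII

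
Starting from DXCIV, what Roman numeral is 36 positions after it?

DXCIV = 594
594 + 36 = 630

DCXXX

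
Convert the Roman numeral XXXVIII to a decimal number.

XXXVIII: X=10, X=10, X=10, V=5, I=1, I=1, I=1
10 + 10 + 10 + 5 + 1 + 1 + 1 = 38

38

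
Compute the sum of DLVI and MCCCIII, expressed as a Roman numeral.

DLVI = 556
MCCCIII = 1303
556 + 1303 = 1859

MDCCCLIX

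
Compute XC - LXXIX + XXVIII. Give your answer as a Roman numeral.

XC = 90, LXXIX = 79, XXVIII = 28
90 - 79 = 11
11 + 28 = 39

XXXIX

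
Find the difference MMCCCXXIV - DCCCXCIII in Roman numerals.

MMCCCXXIV = 2324
DCCCXCIII = 893
2324 - 893 = 1431

MCDXXXI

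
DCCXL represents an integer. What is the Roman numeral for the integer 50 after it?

DCCXL = 740
740 + 50 = 790

DCCXC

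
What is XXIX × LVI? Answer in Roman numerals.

XXIX = 29
LVI = 56
29 × 56 = 1624

MDCXXIV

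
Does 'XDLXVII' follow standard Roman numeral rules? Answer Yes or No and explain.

'XDLXVII': Invalid subtractive combination: XD

No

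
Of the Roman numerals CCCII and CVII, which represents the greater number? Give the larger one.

CCCII = 302
CVII = 107
302 is larger

CCCII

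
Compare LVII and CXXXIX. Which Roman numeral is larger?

LVII = 57
CXXXIX = 139
139 is larger

CXXXIX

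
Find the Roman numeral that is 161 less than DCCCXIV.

DCCCXIV = 814
814 - 161 = 653

DCLIII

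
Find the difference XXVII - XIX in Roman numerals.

XXVII = 27
XIX = 19
27 - 19 = 8

VIII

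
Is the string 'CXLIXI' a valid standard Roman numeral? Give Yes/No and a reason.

'CXLIXI': I cannot come right after the subtractive pair IX: once I is subtracted in IX, the next symbol must be smaller than I

No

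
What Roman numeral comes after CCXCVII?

CCXCVII = 297; next is 298

CCXCVIII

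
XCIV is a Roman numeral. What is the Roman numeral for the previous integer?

XCIV = 94; previous is 93

XCIII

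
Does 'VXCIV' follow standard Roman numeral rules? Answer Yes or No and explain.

'VXCIV': V should not appear more than once

No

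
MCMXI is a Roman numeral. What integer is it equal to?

MCMXI: M=1000, CM=900, X=10, I=1
1000 + 900 + 10 + 1 = 1911

1911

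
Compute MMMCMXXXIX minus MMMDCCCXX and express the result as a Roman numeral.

MMMCMXXXIX = 3939
MMMDCCCXX = 3820
3939 - 3820 = 119

CXIX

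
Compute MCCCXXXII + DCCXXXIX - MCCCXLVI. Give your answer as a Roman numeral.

MCCCXXXII = 1332, DCCXXXIX = 739, MCCCXLVI = 1346
1332 + 739 = 2071
2071 - 1346 = 725

DCCXXV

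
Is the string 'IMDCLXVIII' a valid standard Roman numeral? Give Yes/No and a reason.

'IMDCLXVIII': Invalid subtractive combination: IM

No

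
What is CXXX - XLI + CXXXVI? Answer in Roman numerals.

CXXX = 130, XLI = 41, CXXXVI = 136
130 - 41 = 89
89 + 136 = 225

CCXXV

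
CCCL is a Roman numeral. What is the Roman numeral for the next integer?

CCCL = 350, so the next integer is 350 + 1 = 351

CCCLI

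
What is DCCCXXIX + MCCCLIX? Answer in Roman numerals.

DCCCXXIX = 829
MCCCLIX = 1359
829 + 1359 = 2188

MMCLXXXVIII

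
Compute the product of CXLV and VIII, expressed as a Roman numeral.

CXLV = 145
VIII = 8
145 × 8 = 1160

MCLX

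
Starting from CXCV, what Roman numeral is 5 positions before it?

CXCV = 195
195 - 5 = 190

CXC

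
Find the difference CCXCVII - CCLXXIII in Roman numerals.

CCXCVII = 297
CCLXXIII = 273
297 - 273 = 24

XXIV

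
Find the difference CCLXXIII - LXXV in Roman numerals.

CCLXXIII = 273
LXXV = 75
273 - 75 = 198

CXCVIII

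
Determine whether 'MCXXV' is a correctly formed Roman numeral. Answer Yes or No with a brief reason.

'MCXXV': Check the rules: uses only the symbols I, V, X, L, C, D, M; no symbol is repeated more than three times in a row; V, L and D each appear at most once; no smaller symbol precedes a larger one (values never increase from left to right). Value: M (1000) + C (100) + X (10) + X (10) + V (5) = 1125. So it is a valid standard Roman numeral.

Yes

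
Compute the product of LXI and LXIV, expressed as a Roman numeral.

LXI = 61
LXIV = 64
61 × 64 = 3904

MMMCMIV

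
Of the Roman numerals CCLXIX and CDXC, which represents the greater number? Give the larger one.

CCLXIX = 269
CDXC = 490
490 is larger

CDXC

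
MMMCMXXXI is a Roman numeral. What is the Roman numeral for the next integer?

MMMCMXXXI = 3931, so the next integer is 3931 + 1 = 3932

MMMCMXXXII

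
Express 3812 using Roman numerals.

Convert 3812 to Roman numerals:
  3812 contains 3×1000 (MMM)
  812 contains 1×500 (D)
  312 contains 3×100 (CCC)
  12 contains 1×10 (X)
  2 contains 2×1 (II)

MMMDCCCXII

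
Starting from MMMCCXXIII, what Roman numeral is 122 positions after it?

MMMCCXXIII = 3223
3223 + 122 = 3345

MMMCCCXLV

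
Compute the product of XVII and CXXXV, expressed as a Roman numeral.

XVII = 17
CXXXV = 135
17 × 135 = 2295

MMCCXCV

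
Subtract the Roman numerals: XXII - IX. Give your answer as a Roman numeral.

XXII = 22
IX = 9
22 - 9 = 13

XIII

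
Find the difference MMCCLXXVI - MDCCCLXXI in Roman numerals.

MMCCLXXVI = 2276
MDCCCLXXI = 1871
2276 - 1871 = 405

CDV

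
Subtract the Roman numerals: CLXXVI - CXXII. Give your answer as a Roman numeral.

CLXXVI = 176
CXXII = 122
176 - 122 = 54

LIV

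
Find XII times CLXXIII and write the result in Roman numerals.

XII = 12
CLXXIII = 173
12 × 173 = 2076

MMLXXVI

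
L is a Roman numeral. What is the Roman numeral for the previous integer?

L = 50; previous is 49

XLIX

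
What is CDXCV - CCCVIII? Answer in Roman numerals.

CDXCV = 495
CCCVIII = 308
495 - 308 = 187

CLXXXVII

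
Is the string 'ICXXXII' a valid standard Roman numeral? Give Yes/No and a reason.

'ICXXXII': Invalid subtractive combination: IC

No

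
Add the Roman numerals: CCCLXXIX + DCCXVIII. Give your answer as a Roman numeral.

CCCLXXIX = 379
DCCXVIII = 718
379 + 718 = 1097

MXCVII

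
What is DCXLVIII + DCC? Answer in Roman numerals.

DCXLVIII = 648
DCC = 700
648 + 700 = 1348

MCCCXLVIII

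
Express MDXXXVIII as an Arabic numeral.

MDXXXVIII: M=1000, D=500, X=10, X=10, X=10, V=5, I=1, I=1, I=1
1000 + 500 + 10 + 10 + 10 + 5 + 1 + 1 + 1 = 1538

1538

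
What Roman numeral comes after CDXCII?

CDXCII = 492; next is 493

CDXCIII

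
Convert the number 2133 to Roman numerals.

Convert 2133 to Roman numerals:
  2133 contains 2×1000 (MM)
  133 contains 1×100 (C)
  33 contains 3×10 (XXX)
  3 contains 3×1 (III)

MMCXXXIII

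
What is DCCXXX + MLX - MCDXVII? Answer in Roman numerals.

DCCXXX = 730, MLX = 1060, MCDXVII = 1417
730 + 1060 = 1790
1790 - 1417 = 373

CCCLXXIII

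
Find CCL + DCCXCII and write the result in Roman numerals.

CCL = 250
DCCXCII = 792
250 + 792 = 1042

MXLII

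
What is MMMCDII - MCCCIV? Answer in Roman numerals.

MMMCDII = 3402
MCCCIV = 1304
3402 - 1304 = 2098

MMXCVIII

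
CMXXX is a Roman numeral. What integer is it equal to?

CMXXX: CM=900, X=10, X=10, X=10
900 + 10 + 10 + 10 = 930

930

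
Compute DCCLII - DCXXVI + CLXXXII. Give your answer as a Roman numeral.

DCCLII = 752, DCXXVI = 626, CLXXXII = 182
752 - 626 = 126
126 + 182 = 308

CCCVIII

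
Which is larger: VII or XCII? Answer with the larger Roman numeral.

VII = 7
XCII = 92
92 is larger

XCII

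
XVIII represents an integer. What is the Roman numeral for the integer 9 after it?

XVIII = 18
18 + 9 = 27

XXVII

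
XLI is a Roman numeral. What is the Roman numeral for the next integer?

XLI = 41, so the next integer is 41 + 1 = 42

XLII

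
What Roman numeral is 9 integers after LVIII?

LVIII = 58
58 + 9 = 67

LXVII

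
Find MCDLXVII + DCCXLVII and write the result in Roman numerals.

MCDLXVII = 1467
DCCXLVII = 747
1467 + 747 = 2214

MMCCXIV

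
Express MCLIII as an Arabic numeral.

MCLIII: M=1000, C=100, L=50, I=1, I=1, I=1
1000 + 100 + 50 + 1 + 1 + 1 = 1153

1153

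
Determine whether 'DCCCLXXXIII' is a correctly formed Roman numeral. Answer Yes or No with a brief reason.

'DCCCLXXXIII': Check the rules: uses only the symbols I, V, X, L, C, D, M; no symbol is repeated more than three times in a row; V, L and D each appear at most once; no smaller symbol precedes a larger one (values never increase from left to right). Value: D (500) + C (100) + C (100) + C (100) + L (50) + X (10) + X (10) + X (10) + I (1) + I (1) + I (1) = 883. So it is a valid standard Roman numeral.

Yes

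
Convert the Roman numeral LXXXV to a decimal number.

LXXXV: L=50, X=10, X=10, X=10, V=5
50 + 10 + 10 + 10 + 5 = 85

85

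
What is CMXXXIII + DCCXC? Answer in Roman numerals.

CMXXXIII = 933
DCCXC = 790
933 + 790 = 1723

MDCCXXIII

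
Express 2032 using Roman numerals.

Convert 2032 to Roman numerals:
  2032 contains 2×1000 (MM)
  32 contains 3×10 (XXX)
  2 contains 2×1 (II)

MMXXXII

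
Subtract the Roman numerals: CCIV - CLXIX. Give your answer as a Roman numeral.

CCIV = 204
CLXIX = 169
204 - 169 = 35

XXXV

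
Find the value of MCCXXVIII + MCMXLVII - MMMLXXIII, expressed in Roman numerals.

MCCXXVIII = 1228, MCMXLVII = 1947, MMMLXXIII = 3073
1228 + 1947 = 3175
3175 - 3073 = 102

CII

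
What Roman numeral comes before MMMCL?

MMMCL = 3150, so the previous integer is 3150 - 1 = 3149

MMMCXLIX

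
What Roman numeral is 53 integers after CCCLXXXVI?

CCCLXXXVI = 386
386 + 53 = 439

CDXXXIX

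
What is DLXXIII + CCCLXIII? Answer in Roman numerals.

DLXXIII = 573
CCCLXIII = 363
573 + 363 = 936

CMXXXVI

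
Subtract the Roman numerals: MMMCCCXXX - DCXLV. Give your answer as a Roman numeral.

MMMCCCXXX = 3330
DCXLV = 645
3330 - 645 = 2685

MMDCLXXXV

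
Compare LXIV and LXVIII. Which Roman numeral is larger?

LXIV = 64
LXVIII = 68
68 is larger

LXVIII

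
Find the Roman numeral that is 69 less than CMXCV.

CMXCV = 995
995 - 69 = 926

CMXXVI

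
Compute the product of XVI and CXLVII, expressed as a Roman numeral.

XVI = 16
CXLVII = 147
16 × 147 = 2352

MMCCCLII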